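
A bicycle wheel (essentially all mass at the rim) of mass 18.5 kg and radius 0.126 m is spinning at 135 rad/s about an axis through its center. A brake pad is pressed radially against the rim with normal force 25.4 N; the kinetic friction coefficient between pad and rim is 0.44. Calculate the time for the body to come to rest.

t ≈ 28.2 s

I = MR² = (18.5)(0.126)² = 0.2937 kg·m².
Friction force f = μN = (0.44)(25.4) = 11.18 N at the rim; torque magnitude τ = fR = 1.408 N·m, opposing ω.
|α| = τ/I = 1.408/0.2937 = 4.795 rad/s² (deceleration).
0 = ω₀ − |α|t ⇒ t = ω₀/|α| = 135/4.795 = 28.16 s.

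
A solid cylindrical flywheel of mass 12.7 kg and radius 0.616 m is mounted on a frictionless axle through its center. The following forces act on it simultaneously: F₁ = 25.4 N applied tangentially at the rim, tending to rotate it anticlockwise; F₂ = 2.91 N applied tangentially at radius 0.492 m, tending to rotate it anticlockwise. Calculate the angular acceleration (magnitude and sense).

α ≈ 7.09 rad/s², anticlockwise

I = ½MR² = (1/2)(12.7)(0.616)² = 2.410 kg·m².
Taking anticlockwise as positive: τ₁ = +(25.4)(0.616) = +15.65 N·m; τ₂ = +(2.91)(0.492) = +1.432 N·m.
Net torque τ = 17.08 N·m.
α = τ/I = 17.08/2.410 = 7.088 rad/s².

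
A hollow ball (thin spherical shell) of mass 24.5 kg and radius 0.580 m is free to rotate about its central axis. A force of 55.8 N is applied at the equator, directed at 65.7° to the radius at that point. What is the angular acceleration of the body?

I = (2/3)MR² = (2/3)(24.5)(0.580)² = 5.495 kg·m².
Only the tangential component produces torque: τ = F R sinθ = (55.8)(0.580) sin 65.7° = 29.50 N·m.
Newton's second law for rotation, τ = Iα, gives α = τ/I = 29.50/5.495 = 5.368 rad/s².

α ≈ 5.37 rad/s²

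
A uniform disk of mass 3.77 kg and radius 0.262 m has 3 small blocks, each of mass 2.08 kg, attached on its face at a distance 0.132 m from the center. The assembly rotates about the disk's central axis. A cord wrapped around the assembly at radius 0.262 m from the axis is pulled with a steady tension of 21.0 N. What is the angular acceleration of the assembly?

α ≈ 23.1 rad/s²

I_disk = ½MR² = ½(3.77)(0.262)² = 0.1294 kg·m².
I_blocks = 3·m·r² = 3(2.08)(0.132)² = 0.1087 kg·m².
Total I = 0.2381 kg·m².
τ = F r = (21.0)(0.262) = 5.502 N·m.
α = τ/I = 5.502/0.2381 = 23.11 rad/s².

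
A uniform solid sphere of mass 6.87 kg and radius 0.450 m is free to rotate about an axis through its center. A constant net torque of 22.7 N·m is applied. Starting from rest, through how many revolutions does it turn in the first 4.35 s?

I = (2/5)MR² = (2/5)(6.87)(0.450)² = 0.5565 kg·m².
α = τ/I = 22.7/0.5565 = 40.79 rad/s².
θ = ½αt² = ½(40.79)(4.35)² = 386.0 rad.
Revolutions = θ/(2π) = 61.43.

≈ 61.4 revolutions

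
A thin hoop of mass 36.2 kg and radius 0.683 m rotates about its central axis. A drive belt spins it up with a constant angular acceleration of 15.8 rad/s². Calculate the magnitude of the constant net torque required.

τ ≈ 267 N·m

I = MR² = (36.2)(0.683)² = 16.89 kg·m².
τ = Iα = (16.89)(15.80) = 266.8 N·m.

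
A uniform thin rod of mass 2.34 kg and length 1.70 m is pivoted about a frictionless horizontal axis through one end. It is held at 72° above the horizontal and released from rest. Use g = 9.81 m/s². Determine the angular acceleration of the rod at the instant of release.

α ≈ 2.67 rad/s²

About the pivot, I = (1/3)ML² = (1/3)(2.34)(1.70)² = 2.254 kg·m².
The weight acts at the center, a distance L/2 = 0.8500 m from the pivot; τ = Mg(L/2) cos 72° = 6.030 N·m.
α = τ/I = 6.030/2.254 = 2.675 rad/s².
(Equivalently α = (3g/(2L)) cos 72° = 2.675 rad/s².)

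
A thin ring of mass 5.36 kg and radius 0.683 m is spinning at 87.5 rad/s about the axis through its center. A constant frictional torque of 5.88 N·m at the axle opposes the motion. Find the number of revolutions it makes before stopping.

≈ 259 revolutions

I = MR² = (5.36)(0.683)² = 2.500 kg·m².
The net torque has magnitude 5.88 N·m, opposing ω.
|α| = τ/I = 5.880/2.500 = 2.352 rad/s² (deceleration).
ω² = ω₀² − 2|α|θ with ω = 0 ⇒ θ = ω₀²/(2|α|) = 1628 rad = 259.1 rev.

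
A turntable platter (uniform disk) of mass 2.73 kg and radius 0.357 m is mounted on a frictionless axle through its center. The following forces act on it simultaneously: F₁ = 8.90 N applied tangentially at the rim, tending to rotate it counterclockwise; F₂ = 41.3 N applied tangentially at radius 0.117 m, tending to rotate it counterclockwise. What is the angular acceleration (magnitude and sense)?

I = ½MR² = (1/2)(2.73)(0.357)² = 0.1740 kg·m².
Taking counterclockwise as positive: τ₁ = +(8.90)(0.357) = +3.177 N·m; τ₂ = +(41.3)(0.117) = +4.832 N·m.
Net torque τ = 8.009 N·m.
α = τ/I = 8.009/0.1740 = 46.04 rad/s².

α ≈ 46.0 rad/s², counterclockwise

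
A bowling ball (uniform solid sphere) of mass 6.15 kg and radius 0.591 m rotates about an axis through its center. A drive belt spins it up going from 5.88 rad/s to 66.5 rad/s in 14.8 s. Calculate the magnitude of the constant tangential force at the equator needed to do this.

F ≈ 5.95 N

I = (2/5)MR² = (2/5)(6.15)(0.591)² = 0.8592 kg·m².
α = Δω/Δt = (66.5 − 5.88)/14.8 = 4.096 rad/s².
The required torque is τ = Iα = (0.8592)(4.096) = 3.519 N·m.
A tangential force at the equator gives τ = FR, so F = τ/R = 3.519/0.591 = 5.955 N.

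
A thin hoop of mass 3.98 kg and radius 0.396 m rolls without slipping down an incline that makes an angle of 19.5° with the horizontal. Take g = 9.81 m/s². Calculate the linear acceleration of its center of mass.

a ≈ 1.64 m/s²

Translation along the incline: Mg sinθ − f = Ma.
Rotation about the center: fR = Iα with I = MR². No-slip gives a = αR, so f = (I/R²)a = M a.
Substituting: Mg sinθ = (1 + 1.000)Ma, so a = g sinθ/(1 + 1.000) = (9.81) sin 19.5° / 2.000 = 1.637 m/s².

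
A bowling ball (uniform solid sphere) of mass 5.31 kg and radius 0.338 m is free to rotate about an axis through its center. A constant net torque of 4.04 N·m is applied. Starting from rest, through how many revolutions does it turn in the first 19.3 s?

≈ 494 revolutions

I = (2/5)MR² = (2/5)(5.31)(0.338)² = 0.2427 kg·m².
α = τ/I = 4.04/0.2427 = 16.65 rad/s².
θ = ½αt² = ½(16.65)(19.3)² = 3101 rad.
Revolutions = θ/(2π) = 493.5.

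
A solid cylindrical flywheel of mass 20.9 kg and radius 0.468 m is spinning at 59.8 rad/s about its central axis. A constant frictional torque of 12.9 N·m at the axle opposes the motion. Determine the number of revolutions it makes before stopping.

≈ 50.5 revolutions

I = ½MR² = (1/2)(20.9)(0.468)² = 2.289 kg·m².
The net torque has magnitude 12.9 N·m, opposing ω.
|α| = τ/I = 12.90/2.289 = 5.636 rad/s² (deceleration).
ω² = ω₀² − 2|α|θ with ω = 0 ⇒ θ = ω₀²/(2|α|) = 317.2 rad = 50.49 rev.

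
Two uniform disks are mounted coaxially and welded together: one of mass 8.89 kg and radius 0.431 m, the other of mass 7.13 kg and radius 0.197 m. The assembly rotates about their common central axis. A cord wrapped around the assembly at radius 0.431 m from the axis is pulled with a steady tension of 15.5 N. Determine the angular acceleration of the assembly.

I = ½M₁R₁² + ½M₂R₂² = ½(8.89)(0.431)² + ½(7.13)(0.197)² = 0.9641 kg·m².
τ = F r = (15.5)(0.431) = 6.681 N·m.
α = τ/I = 6.681/0.9641 = 6.930 rad/s².

α ≈ 6.93 rad/s²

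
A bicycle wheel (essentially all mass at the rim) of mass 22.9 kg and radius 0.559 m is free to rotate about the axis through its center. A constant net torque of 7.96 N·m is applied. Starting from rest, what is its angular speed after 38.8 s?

ω ≈ 43.2 rad/s

I = MR² = (22.9)(0.559)² = 7.156 kg·m².
α = τ/I = 7.96/7.156 = 1.112 rad/s².
ω = ω₀ + αt = 0 + (1.112)(38.8) = 43.16 rad/s.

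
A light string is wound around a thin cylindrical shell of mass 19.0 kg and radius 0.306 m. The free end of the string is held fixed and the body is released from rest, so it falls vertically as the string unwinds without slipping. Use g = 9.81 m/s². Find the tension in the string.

T ≈ 93.2 N

Translation: Mg − T = Ma. Rotation about the center: TR = Iα with I = MR².
With a = αR: T = (I/R²)a = M a, so Mg = (1 + 1.000)Ma.
a = g/(1 + 1.000) = 9.81/2.000 = 4.905 m/s².
T = 1.000·M·a = (1.000)(19.0)(4.905) = 93.20 N.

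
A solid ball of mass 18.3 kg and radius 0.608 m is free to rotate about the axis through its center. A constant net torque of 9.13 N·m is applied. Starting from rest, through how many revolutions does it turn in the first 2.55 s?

≈ 1.75 revolutions

I = (2/5)MR² = (2/5)(18.3)(0.608)² = 2.706 kg·m².
α = τ/I = 9.13/2.706 = 3.374 rad/s².
θ = ½αt² = ½(3.374)(2.55)² = 10.97 rad.
Revolutions = θ/(2π) = 1.746.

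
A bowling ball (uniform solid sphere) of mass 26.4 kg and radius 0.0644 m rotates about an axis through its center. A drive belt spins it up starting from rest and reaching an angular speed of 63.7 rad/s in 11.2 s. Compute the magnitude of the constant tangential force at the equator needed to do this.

I = (2/5)MR² = (2/5)(26.4)(0.0644)² = 0.04380 kg·m².
α = Δω/Δt = (63.7 − 0)/11.2 = 5.688 rad/s².
The required torque is τ = Iα = (0.04380)(5.688) = 0.2491 N·m.
A tangential force at the equator gives τ = FR, so F = τ/R = 0.2491/0.0644 = 3.868 N.

F ≈ 3.87 N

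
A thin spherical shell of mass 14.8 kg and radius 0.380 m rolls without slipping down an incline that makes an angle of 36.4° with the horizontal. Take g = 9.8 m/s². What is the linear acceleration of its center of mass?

Translation along the incline: Mg sinθ − f = Ma.
Rotation about the center: fR = Iα with I = (2/3)MR². No-slip gives a = αR, so f = (I/R²)a = (2/3)M a.
Substituting: Mg sinθ = (1 + 0.6667)Ma, so a = g sinθ/(1 + 0.6667) = (9.8) sin 36.4° / 1.667 = 3.489 m/s².

a ≈ 3.49 m/s²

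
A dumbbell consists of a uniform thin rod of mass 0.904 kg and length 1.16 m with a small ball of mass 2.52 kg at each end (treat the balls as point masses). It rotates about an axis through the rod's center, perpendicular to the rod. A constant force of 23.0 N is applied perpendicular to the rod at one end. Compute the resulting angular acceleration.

I_rod = (1/12)ML² = (1/12)(0.904)(1.16)² = 0.1014 kg·m².
I_balls = 2·m·(L/2)² = 2(2.52)(0.5800)² = 1.695 kg·m².
Total I = 1.797 kg·m².
τ = F·(L/2) = (23.0)(0.580) = 13.34 N·m.
α = τ/I = 13.34/1.797 = 7.424 rad/s².

α ≈ 7.42 rad/s²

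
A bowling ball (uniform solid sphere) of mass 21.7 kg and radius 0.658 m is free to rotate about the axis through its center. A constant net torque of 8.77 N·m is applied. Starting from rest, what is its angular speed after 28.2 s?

ω ≈ 65.8 rad/s

I = (2/5)MR² = (2/5)(21.7)(0.658)² = 3.758 kg·m².
α = τ/I = 8.77/3.758 = 2.334 rad/s².
ω = ω₀ + αt = 0 + (2.334)(28.2) = 65.81 rad/s.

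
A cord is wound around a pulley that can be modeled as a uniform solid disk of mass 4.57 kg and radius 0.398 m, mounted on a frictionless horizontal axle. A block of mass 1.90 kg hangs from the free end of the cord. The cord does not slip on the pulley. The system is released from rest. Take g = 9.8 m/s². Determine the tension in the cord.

I = ½MR² = (1/2)(4.57)(0.398)² = 0.3620 kg·m².
Block: mg − T = ma. Pulley: TR = Iα. No-slip: a = αR, so T = (I/R²)a = 2.285·a.
Then mg = (m + 2.285)a, so a = (1.90)(9.8)/(1.90 + 2.285) = 4.449 m/s².
T = 2.285·a = 10.17 N.

T ≈ 10.2 N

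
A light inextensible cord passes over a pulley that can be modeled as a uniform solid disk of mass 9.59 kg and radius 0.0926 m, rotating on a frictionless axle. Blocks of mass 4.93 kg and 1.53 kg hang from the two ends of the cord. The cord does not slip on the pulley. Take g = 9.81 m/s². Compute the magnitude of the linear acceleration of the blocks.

a ≈ 2.96 m/s²

I = ½MR² = (1/2)(9.59)(0.0926)² = 0.04112 kg·m².
Heavier block: m₁g − T₁ = m₁a. Lighter block: T₂ − m₂g = m₂a.
Pulley: (T₁ − T₂)R = Iα = I(a/R), so T₁ − T₂ = (I/R²)a = (1/2)M_p a = 4.795·a.
Adding the three: (m₁ − m₂)g = (m₁ + m₂ + 4.795)a, so a = (4.93 − 1.53)(9.81)/(4.93 + 1.53 + 4.795) = 2.963 m/s².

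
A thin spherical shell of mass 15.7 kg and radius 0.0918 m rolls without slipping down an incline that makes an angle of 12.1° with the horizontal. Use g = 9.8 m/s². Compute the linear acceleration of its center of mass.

Translation along the incline: Mg sinθ − f = Ma.
Rotation about the center: fR = Iα with I = (2/3)MR². No-slip gives a = αR, so f = (I/R²)a = (2/3)M a.
Substituting: Mg sinθ = (1 + 0.6667)Ma, so a = g sinθ/(1 + 0.6667) = (9.8) sin 12.1° / 1.667 = 1.233 m/s².

a ≈ 1.23 m/s²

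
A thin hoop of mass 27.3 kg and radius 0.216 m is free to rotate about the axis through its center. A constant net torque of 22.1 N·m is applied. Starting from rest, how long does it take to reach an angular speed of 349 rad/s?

t ≈ 20.1 s

I = MR² = (27.3)(0.216)² = 1.274 kg·m².
α = τ/I = 22.1/1.274 = 17.35 rad/s².
ω = αt ⇒ t = ω/α = 349/17.35 = 20.11 s.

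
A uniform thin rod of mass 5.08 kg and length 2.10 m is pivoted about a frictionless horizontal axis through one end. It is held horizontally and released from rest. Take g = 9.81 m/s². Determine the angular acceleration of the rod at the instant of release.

α ≈ 7.01 rad/s²

About the pivot, I = (1/3)ML² = (1/3)(5.08)(2.10)² = 7.468 kg·m².
The weight acts at the center, a distance L/2 = 1.050 m from the pivot; τ = Mg(L/2) = 52.33 N·m.
α = τ/I = 52.33/7.468 = 7.007 rad/s².
(Equivalently α = (3g/(2L)) = 7.007 rad/s².)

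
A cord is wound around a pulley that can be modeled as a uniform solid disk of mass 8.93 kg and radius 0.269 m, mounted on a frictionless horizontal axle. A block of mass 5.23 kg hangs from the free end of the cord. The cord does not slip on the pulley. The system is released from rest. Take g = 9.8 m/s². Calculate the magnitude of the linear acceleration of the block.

I = ½MR² = (1/2)(8.93)(0.269)² = 0.3231 kg·m².
Block: mg − T = ma. Pulley: TR = Iα. No-slip: a = αR, so T = (I/R²)a = 4.465·a.
Then mg = (m + 4.465)a, so a = (5.23)(9.8)/(5.23 + 4.465) = 5.287 m/s².

a ≈ 5.29 m/s²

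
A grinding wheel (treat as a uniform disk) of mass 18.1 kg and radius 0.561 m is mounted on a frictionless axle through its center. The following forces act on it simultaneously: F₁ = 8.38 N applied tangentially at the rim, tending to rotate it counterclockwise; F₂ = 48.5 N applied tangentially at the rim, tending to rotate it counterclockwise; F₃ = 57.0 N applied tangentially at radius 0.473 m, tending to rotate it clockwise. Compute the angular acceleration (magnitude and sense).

I = ½MR² = (1/2)(18.1)(0.561)² = 2.848 kg·m².
Taking counterclockwise as positive: τ₁ = +(8.38)(0.561) = +4.701 N·m; τ₂ = +(48.5)(0.561) = +27.21 N·m; τ₃ = −(57.0)(0.473) = −26.96 N·m.
Net torque τ = 4.949 N·m.
α = τ/I = 4.949/2.848 = 1.737 rad/s².

α ≈ 1.74 rad/s², counterclockwise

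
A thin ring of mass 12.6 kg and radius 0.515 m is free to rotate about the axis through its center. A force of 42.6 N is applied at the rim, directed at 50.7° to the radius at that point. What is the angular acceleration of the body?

α ≈ 5.08 rad/s²

I = MR² = (12.6)(0.515)² = 3.342 kg·m².
Only the tangential component produces torque: τ = F R sinθ = (42.6)(0.515) sin 50.7° = 16.98 N·m.
Newton's second law for rotation, τ = Iα, gives α = τ/I = 16.98/3.342 = 5.080 rad/s².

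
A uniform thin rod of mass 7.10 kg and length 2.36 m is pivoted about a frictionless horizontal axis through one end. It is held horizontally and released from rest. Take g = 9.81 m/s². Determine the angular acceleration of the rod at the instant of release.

α ≈ 6.24 rad/s²

About the pivot, I = (1/3)ML² = (1/3)(7.10)(2.36)² = 13.18 kg·m².
The weight acts at the center, a distance L/2 = 1.180 m from the pivot; τ = Mg(L/2) = 82.19 N·m.
α = τ/I = 82.19/13.18 = 6.235 rad/s².
(Equivalently α = (3g/(2L)) = 6.235 rad/s².)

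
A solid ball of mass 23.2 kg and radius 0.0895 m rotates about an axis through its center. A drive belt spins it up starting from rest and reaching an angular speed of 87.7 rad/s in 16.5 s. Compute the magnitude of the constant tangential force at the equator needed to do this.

I = (2/5)MR² = (2/5)(23.2)(0.0895)² = 0.07434 kg·m².
α = Δω/Δt = (87.7 − 0)/16.5 = 5.315 rad/s².
The required torque is τ = Iα = (0.07434)(5.315) = 0.3951 N·m.
A tangential force at the equator gives τ = FR, so F = τ/R = 0.3951/0.0895 = 4.415 N.

F ≈ 4.41 N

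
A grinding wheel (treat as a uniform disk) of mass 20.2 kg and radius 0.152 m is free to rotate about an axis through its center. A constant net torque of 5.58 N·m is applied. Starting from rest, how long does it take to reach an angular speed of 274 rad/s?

t ≈ 11.5 s

I = ½MR² = (1/2)(20.2)(0.152)² = 0.2334 kg·m².
α = τ/I = 5.58/0.2334 = 23.91 rad/s².
ω = αt ⇒ t = ω/α = 274/23.91 = 11.46 s.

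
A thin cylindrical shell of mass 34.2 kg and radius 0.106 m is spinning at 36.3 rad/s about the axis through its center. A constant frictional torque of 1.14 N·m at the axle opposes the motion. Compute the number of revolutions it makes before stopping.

I = MR² = (34.2)(0.106)² = 0.3843 kg·m².
The net torque has magnitude 1.14 N·m, opposing ω.
|α| = τ/I = 1.140/0.3843 = 2.967 rad/s² (deceleration).
ω² = ω₀² − 2|α|θ with ω = 0 ⇒ θ = ω₀²/(2|α|) = 222.1 rad = 35.35 rev.

≈ 35.3 revolutions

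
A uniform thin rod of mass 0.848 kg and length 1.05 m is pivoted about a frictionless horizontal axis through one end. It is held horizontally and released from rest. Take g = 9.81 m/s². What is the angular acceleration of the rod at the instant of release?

About the pivot, I = (1/3)ML² = (1/3)(0.848)(1.05)² = 0.3116 kg·m².
The weight acts at the center, a distance L/2 = 0.5250 m from the pivot; τ = Mg(L/2) = 4.367 N·m.
α = τ/I = 4.367/0.3116 = 14.01 rad/s².

α ≈ 14.0 rad/s²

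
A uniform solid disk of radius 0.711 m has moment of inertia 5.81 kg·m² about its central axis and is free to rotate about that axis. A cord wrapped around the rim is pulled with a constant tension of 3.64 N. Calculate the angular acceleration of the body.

α ≈ 0.445 rad/s²

τ = F R = (3.64)(0.711) = 2.588 N·m.
Newton's second law for rotation, τ = Iα, gives α = τ/I = 2.588/5.810 = 0.4454 rad/s².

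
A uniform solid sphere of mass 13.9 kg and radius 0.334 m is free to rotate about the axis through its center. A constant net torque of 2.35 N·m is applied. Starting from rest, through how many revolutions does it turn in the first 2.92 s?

≈ 2.57 revolutions

I = (2/5)MR² = (2/5)(13.9)(0.334)² = 0.6203 kg·m².
α = τ/I = 2.35/0.6203 = 3.789 rad/s².
θ = ½αt² = ½(3.789)(2.92)² = 16.15 rad.
Revolutions = θ/(2π) = 2.571.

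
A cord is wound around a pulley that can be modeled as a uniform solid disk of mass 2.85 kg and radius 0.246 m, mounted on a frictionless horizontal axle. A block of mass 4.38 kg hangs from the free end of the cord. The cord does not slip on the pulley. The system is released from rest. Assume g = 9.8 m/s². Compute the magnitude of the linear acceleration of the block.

a ≈ 7.39 m/s²

I = ½MR² = (1/2)(2.85)(0.246)² = 0.08624 kg·m².
Block: mg − T = ma. Pulley: TR = Iα. No-slip: a = αR, so T = (I/R²)a = 1.425·a.
Then mg = (m + 1.425)a, so a = (4.38)(9.8)/(4.38 + 1.425) = 7.394 m/s².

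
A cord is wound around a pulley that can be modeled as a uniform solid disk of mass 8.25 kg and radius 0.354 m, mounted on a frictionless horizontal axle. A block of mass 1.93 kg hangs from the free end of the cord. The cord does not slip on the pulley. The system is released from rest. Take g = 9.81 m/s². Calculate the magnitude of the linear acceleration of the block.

a ≈ 3.13 m/s²

I = ½MR² = (1/2)(8.25)(0.354)² = 0.5169 kg·m².
Block: mg − T = ma. Pulley: TR = Iα. No-slip: a = αR, so T = (I/R²)a = 4.125·a.
Then mg = (m + 4.125)a, so a = (1.93)(9.81)/(1.93 + 4.125) = 3.127 m/s².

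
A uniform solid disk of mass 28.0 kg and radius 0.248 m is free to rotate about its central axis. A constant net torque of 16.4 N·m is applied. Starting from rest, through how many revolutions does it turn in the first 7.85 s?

I = ½MR² = (1/2)(28.0)(0.248)² = 0.8611 kg·m².
α = τ/I = 16.4/0.8611 = 19.05 rad/s².
θ = ½αt² = ½(19.05)(7.85)² = 586.8 rad.
Revolutions = θ/(2π) = 93.40.

≈ 93.4 revolutions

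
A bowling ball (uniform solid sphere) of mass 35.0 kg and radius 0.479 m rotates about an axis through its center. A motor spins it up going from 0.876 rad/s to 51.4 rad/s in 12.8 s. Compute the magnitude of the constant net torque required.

τ ≈ 12.7 N·m

I = (2/5)MR² = (2/5)(35.0)(0.479)² = 3.212 kg·m².
α = Δω/Δt = (51.4 − 0.876)/12.8 = 3.947 rad/s².
τ = Iα = (3.212)(3.947) = 12.68 N·m.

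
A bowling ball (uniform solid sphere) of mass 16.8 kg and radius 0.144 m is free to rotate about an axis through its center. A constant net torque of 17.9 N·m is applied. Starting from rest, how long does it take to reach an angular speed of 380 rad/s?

I = (2/5)MR² = (2/5)(16.8)(0.144)² = 0.1393 kg·m².
α = τ/I = 17.9/0.1393 = 128.5 rad/s².
ω = αt ⇒ t = ω/α = 380/128.5 = 2.958 s.

t ≈ 2.96 s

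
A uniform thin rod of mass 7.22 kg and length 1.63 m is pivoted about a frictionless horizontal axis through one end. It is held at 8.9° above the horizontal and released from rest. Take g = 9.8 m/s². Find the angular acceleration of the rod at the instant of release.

α ≈ 8.91 rad/s²

About the pivot, I = (1/3)ML² = (1/3)(7.22)(1.63)² = 6.394 kg·m².
The weight acts at the center, a distance L/2 = 0.8150 m from the pivot; τ = Mg(L/2) cos 8.9° = 56.97 N·m.
α = τ/I = 56.97/6.394 = 8.910 rad/s².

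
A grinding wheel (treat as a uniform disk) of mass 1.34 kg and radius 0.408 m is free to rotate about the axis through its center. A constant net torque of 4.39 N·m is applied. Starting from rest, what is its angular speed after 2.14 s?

I = ½MR² = (1/2)(1.34)(0.408)² = 0.1115 kg·m².
α = τ/I = 4.39/0.1115 = 39.36 rad/s².
ω = ω₀ + αt = 0 + (39.36)(2.14) = 84.23 rad/s.

ω ≈ 84.2 rad/s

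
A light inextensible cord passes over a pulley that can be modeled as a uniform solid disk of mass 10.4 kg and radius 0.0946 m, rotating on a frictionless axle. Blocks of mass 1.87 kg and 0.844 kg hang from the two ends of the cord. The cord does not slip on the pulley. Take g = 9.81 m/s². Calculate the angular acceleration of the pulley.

I = ½MR² = (1/2)(10.4)(0.0946)² = 0.04654 kg·m².
Heavier block: m₁g − T₁ = m₁a. Lighter block: T₂ − m₂g = m₂a.
Pulley: (T₁ − T₂)R = Iα = I(a/R), so T₁ − T₂ = (I/R²)a = (1/2)M_p a = 5.200·a.
Adding the three: (m₁ − m₂)g = (m₁ + m₂ + 5.200)a, so a = (1.87 − 0.844)(9.81)/(1.87 + 0.844 + 5.200) = 1.272 m/s².
α = a/R = 1.272/0.0946 = 13.44 rad/s².

α ≈ 13.4 rad/s²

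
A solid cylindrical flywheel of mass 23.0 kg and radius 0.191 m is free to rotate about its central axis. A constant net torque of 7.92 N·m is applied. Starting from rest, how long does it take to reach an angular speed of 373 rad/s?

I = ½MR² = (1/2)(23.0)(0.191)² = 0.4195 kg·m².
α = τ/I = 7.92/0.4195 = 18.88 rad/s².
ω = αt ⇒ t = ω/α = 373/18.88 = 19.76 s.

t ≈ 19.8 s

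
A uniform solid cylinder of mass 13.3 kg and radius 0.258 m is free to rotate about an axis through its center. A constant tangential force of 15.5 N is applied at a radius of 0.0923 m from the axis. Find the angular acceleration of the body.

I = ½MR² = (1/2)(13.3)(0.258)² = 0.4427 kg·m².
τ = F·r = (15.5)(0.0923) = 1.431 N·m.
Newton's second law for rotation, τ = Iα, gives α = τ/I = 1.431/0.4427 = 3.232 rad/s².

α ≈ 3.23 rad/s²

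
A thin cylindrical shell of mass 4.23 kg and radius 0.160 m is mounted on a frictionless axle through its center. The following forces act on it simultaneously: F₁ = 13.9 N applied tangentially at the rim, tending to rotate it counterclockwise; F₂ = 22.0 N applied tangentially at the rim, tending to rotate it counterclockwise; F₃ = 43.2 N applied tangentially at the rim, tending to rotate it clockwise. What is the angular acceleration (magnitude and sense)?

I = MR² = (4.23)(0.160)² = 0.1083 kg·m².
Taking counterclockwise as positive: τ₁ = +(13.9)(0.160) = +2.224 N·m; τ₂ = +(22.0)(0.160) = +3.520 N·m; τ₃ = −(43.2)(0.160) = −6.912 N·m.
Net torque τ = -1.168 N·m.
α = τ/I = -1.168/0.1083 = -10.79 rad/s².

α ≈ 10.8 rad/s², clockwise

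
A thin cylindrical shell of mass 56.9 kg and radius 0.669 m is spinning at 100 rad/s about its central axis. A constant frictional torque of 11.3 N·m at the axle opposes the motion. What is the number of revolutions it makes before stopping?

≈ 1790 revolutions

I = MR² = (56.9)(0.669)² = 25.47 kg·m².
The net torque has magnitude 11.3 N·m, opposing ω.
|α| = τ/I = 11.30/25.47 = 0.4437 rad/s² (deceleration).
ω² = ω₀² − 2|α|θ with ω = 0 ⇒ θ = ω₀²/(2|α|) = 11270 rad = 1793 rev.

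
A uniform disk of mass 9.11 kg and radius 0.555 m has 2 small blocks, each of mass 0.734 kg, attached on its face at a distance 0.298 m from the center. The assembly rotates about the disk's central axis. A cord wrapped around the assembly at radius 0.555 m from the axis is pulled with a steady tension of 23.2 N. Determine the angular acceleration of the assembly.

α ≈ 8.40 rad/s²

I_disk = ½MR² = ½(9.11)(0.555)² = 1.403 kg·m².
I_blocks = 2·m·r² = 2(0.734)(0.298)² = 0.1304 kg·m².
Total I = 1.533 kg·m².
τ = F r = (23.2)(0.555) = 12.88 N·m.
α = τ/I = 12.88/1.533 = 8.397 rad/s².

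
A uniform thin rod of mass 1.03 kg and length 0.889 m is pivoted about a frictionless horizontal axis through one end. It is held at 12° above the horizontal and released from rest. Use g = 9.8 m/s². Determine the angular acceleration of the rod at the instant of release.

About the pivot, I = (1/3)ML² = (1/3)(1.03)(0.889)² = 0.2713 kg·m².
The weight acts at the center, a distance L/2 = 0.4445 m from the pivot; τ = Mg(L/2) cos 12° = 4.389 N·m.
α = τ/I = 4.389/0.2713 = 16.17 rad/s².

α ≈ 16.2 rad/s²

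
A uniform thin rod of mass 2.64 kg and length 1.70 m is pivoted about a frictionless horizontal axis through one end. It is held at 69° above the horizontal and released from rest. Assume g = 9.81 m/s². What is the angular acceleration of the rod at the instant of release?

α ≈ 3.10 rad/s²

About the pivot, I = (1/3)ML² = (1/3)(2.64)(1.70)² = 2.543 kg·m².
The weight acts at the center, a distance L/2 = 0.8500 m from the pivot; τ = Mg(L/2) cos 69° = 7.889 N·m.
α = τ/I = 7.889/2.543 = 3.102 rad/s².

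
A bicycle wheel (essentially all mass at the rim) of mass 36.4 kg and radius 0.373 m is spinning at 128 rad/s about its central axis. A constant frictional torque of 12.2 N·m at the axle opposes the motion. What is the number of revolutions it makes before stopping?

≈ 541 revolutions

I = MR² = (36.4)(0.373)² = 5.064 kg·m².
The net torque has magnitude 12.2 N·m, opposing ω.
|α| = τ/I = 12.20/5.064 = 2.409 rad/s² (deceleration).
ω² = ω₀² − 2|α|θ with ω = 0 ⇒ θ = ω₀²/(2|α|) = 3401 rad = 541.2 rev.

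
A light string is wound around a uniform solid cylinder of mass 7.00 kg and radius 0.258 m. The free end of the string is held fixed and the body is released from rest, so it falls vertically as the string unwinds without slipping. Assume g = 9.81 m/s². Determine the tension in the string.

T ≈ 22.9 N

Translation: Mg − T = Ma. Rotation about the center: TR = Iα with I = ½MR².
With a = αR: T = (I/R²)a = (1/2)M a, so Mg = (1 + 0.5000)Ma.
a = g/(1 + 0.5000) = 9.81/1.500 = 6.540 m/s².
T = 0.5000·M·a = (0.5000)(7.00)(6.540) = 22.89 N.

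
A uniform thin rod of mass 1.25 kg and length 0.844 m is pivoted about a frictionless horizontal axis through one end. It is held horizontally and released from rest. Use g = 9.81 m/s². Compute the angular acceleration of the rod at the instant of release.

About the pivot, I = (1/3)ML² = (1/3)(1.25)(0.844)² = 0.2968 kg·m².
The weight acts at the center, a distance L/2 = 0.4220 m from the pivot; τ = Mg(L/2) = 5.175 N·m.
α = τ/I = 5.175/0.2968 = 17.43 rad/s².
(Equivalently α = (3g/(2L)) = 17.43 rad/s².)

α ≈ 17.4 rad/s²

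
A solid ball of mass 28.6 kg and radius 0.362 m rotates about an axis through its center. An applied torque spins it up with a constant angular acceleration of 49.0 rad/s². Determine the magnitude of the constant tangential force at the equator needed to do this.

I = (2/5)MR² = (2/5)(28.6)(0.362)² = 1.499 kg·m².
The required torque is τ = Iα = (1.499)(49.00) = 73.46 N·m.
A tangential force at the equator gives τ = FR, so F = τ/R = 73.46/0.362 = 202.9 N.

F ≈ 203 N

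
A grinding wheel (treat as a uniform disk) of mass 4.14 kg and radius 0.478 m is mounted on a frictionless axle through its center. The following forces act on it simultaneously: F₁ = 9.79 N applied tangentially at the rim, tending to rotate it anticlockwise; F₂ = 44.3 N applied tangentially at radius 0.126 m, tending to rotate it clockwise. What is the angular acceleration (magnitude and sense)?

I = ½MR² = (1/2)(4.14)(0.478)² = 0.4730 kg·m².
Taking anticlockwise as positive: τ₁ = +(9.79)(0.478) = +4.680 N·m; τ₂ = −(44.3)(0.126) = −5.582 N·m.
Net torque τ = -0.9022 N·m.
α = τ/I = -0.9022/0.4730 = -1.908 rad/s².

α ≈ 1.91 rad/s², clockwise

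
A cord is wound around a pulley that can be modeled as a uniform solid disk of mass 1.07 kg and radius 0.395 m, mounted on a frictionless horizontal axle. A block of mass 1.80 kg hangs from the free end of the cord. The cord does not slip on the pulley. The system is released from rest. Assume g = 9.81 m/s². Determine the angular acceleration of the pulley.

I = ½MR² = (1/2)(1.07)(0.395)² = 0.08347 kg·m².
Block: mg − T = ma. Pulley: TR = Iα. No-slip: a = αR, so T = (I/R²)a = 0.5350·a.
Then mg = (m + 0.5350)a, so a = (1.80)(9.81)/(1.80 + 0.5350) = 7.562 m/s².
α = a/R = 7.562/0.395 = 19.15 rad/s².

α ≈ 19.1 rad/s²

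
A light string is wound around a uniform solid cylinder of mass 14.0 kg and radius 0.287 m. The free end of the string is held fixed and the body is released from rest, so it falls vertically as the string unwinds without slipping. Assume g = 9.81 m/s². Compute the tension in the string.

Translation: Mg − T = Ma. Rotation about the center: TR = Iα with I = ½MR².
With a = αR: T = (I/R²)a = (1/2)M a, so Mg = (1 + 0.5000)Ma.
a = g/(1 + 0.5000) = 9.81/1.500 = 6.540 m/s².
T = 0.5000·M·a = (0.5000)(14.0)(6.540) = 45.78 N.

T ≈ 45.8 N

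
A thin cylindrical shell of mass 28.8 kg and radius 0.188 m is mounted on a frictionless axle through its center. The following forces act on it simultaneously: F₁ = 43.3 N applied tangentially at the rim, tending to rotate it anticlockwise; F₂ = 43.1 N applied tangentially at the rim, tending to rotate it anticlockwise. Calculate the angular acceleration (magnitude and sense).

α ≈ 16.0 rad/s², anticlockwise

I = MR² = (28.8)(0.188)² = 1.018 kg·m².
Taking anticlockwise as positive: τ₁ = +(43.3)(0.188) = +8.140 N·m; τ₂ = +(43.1)(0.188) = +8.103 N·m.
Net torque τ = 16.24 N·m.
α = τ/I = 16.24/1.018 = 15.96 rad/s².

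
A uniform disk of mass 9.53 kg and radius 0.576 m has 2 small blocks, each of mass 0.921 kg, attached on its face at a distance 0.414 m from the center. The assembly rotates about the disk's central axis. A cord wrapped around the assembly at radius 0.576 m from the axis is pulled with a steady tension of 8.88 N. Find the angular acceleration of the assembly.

I_disk = ½MR² = ½(9.53)(0.576)² = 1.581 kg·m².
I_blocks = 2·m·r² = 2(0.921)(0.414)² = 0.3157 kg·m².
Total I = 1.897 kg·m².
τ = F r = (8.88)(0.576) = 5.115 N·m.
α = τ/I = 5.115/1.897 = 2.697 rad/s².

α ≈ 2.70 rad/s²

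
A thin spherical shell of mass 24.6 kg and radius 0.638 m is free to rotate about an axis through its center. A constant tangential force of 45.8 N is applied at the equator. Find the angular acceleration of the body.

α ≈ 4.38 rad/s²

I = (2/3)MR² = (2/3)(24.6)(0.638)² = 6.676 kg·m².
τ = F R = (45.8)(0.638) = 29.22 N·m.
From τ = Iα: α = 29.22/6.676 = 4.377 rad/s².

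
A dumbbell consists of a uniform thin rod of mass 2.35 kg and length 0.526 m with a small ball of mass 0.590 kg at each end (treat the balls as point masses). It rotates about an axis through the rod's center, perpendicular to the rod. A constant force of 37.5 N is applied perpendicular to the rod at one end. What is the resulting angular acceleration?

α ≈ 72.6 rad/s²

I_rod = (1/12)ML² = (1/12)(2.35)(0.526)² = 0.05418 kg·m².
I_balls = 2·m·(L/2)² = 2(0.590)(0.2630)² = 0.08162 kg·m².
Total I = 0.1358 kg·m².
τ = F·(L/2) = (37.5)(0.263) = 9.863 N·m.
α = τ/I = 9.863/0.1358 = 72.62 rad/s².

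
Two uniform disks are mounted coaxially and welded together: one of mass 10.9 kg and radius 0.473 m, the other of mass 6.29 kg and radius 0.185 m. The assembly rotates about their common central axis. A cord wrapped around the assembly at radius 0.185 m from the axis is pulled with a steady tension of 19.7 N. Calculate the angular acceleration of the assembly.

α ≈ 2.75 rad/s²

I = ½M₁R₁² + ½M₂R₂² = ½(10.9)(0.473)² + ½(6.29)(0.185)² = 1.327 kg·m².
τ = F r = (19.7)(0.185) = 3.644 N·m.
α = τ/I = 3.644/1.327 = 2.747 rad/s².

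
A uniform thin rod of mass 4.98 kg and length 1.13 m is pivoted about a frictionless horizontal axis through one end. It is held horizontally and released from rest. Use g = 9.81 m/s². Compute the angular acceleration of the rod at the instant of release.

About the pivot, I = (1/3)ML² = (1/3)(4.98)(1.13)² = 2.120 kg·m².
The weight acts at the center, a distance L/2 = 0.5650 m from the pivot; τ = Mg(L/2) = 27.60 N·m.
α = τ/I = 27.60/2.120 = 13.02 rad/s².

α ≈ 13.0 rad/s²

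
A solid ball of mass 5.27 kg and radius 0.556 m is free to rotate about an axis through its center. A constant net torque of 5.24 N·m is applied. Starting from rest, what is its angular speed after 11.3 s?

I = (2/5)MR² = (2/5)(5.27)(0.556)² = 0.6517 kg·m².
α = τ/I = 5.24/0.6517 = 8.041 rad/s².
ω = ω₀ + αt = 0 + (8.041)(11.3) = 90.86 rad/s.

ω ≈ 90.9 rad/s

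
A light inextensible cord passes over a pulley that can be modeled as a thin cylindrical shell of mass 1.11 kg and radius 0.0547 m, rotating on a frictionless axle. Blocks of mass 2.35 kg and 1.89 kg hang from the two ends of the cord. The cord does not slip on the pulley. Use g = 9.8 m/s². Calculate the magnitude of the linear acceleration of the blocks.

a ≈ 0.843 m/s²

I = MR² = (1.11)(0.0547)² = 0.003321 kg·m².
Heavier block: m₁g − T₁ = m₁a. Lighter block: T₂ − m₂g = m₂a.
Pulley: (T₁ − T₂)R = Iα = I(a/R), so T₁ − T₂ = (I/R²)a = 1·M_p a = 1.110·a.
Adding the three: (m₁ − m₂)g = (m₁ + m₂ + 1.110)a, so a = (2.35 − 1.89)(9.8)/(2.35 + 1.89 + 1.110) = 0.8426 m/s².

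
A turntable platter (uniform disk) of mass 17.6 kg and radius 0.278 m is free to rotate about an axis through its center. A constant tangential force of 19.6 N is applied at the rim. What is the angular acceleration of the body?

α ≈ 8.01 rad/s²

I = ½MR² = (1/2)(17.6)(0.278)² = 0.6801 kg·m².
τ = F R = (19.6)(0.278) = 5.449 N·m.
Newton's second law for rotation, τ = Iα, gives α = τ/I = 5.449/0.6801 = 8.012 rad/s².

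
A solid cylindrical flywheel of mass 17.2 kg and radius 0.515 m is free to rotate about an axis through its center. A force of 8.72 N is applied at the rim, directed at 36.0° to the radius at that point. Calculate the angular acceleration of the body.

I = ½MR² = (1/2)(17.2)(0.515)² = 2.281 kg·m².
Only the tangential component produces torque: τ = F R sinθ = (8.72)(0.515) sin 36.0° = 2.640 N·m.
From τ = Iα: α = 2.640/2.281 = 1.157 rad/s².

α ≈ 1.16 rad/s²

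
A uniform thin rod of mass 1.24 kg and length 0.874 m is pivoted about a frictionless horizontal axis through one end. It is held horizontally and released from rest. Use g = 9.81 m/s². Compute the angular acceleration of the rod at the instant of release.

α ≈ 16.8 rad/s²

About the pivot, I = (1/3)ML² = (1/3)(1.24)(0.874)² = 0.3157 kg·m².
The weight acts at the center, a distance L/2 = 0.4370 m from the pivot; τ = Mg(L/2) = 5.316 N·m.
α = τ/I = 5.316/0.3157 = 16.84 rad/s².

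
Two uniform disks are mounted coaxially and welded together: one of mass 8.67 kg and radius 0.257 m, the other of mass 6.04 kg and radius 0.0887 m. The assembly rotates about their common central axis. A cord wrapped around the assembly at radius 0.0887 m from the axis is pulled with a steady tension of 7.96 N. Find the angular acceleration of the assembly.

I = ½M₁R₁² + ½M₂R₂² = ½(8.67)(0.257)² + ½(6.04)(0.0887)² = 0.3101 kg·m².
τ = F r = (7.96)(0.0887) = 0.7061 N·m.
α = τ/I = 0.7061/0.3101 = 2.277 rad/s².

α ≈ 2.28 rad/s²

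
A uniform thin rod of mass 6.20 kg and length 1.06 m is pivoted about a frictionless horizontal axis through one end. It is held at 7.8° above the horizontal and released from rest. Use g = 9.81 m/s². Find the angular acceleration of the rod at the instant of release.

α ≈ 13.8 rad/s²

About the pivot, I = (1/3)ML² = (1/3)(6.20)(1.06)² = 2.322 kg·m².
The weight acts at the center, a distance L/2 = 0.5300 m from the pivot; τ = Mg(L/2) cos 7.8° = 31.94 N·m.
α = τ/I = 31.94/2.322 = 13.75 rad/s².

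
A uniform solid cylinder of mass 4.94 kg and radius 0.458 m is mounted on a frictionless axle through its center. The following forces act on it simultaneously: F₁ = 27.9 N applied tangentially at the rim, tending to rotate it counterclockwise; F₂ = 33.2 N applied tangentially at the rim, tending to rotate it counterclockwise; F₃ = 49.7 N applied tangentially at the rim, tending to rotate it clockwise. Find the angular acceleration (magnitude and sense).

I = ½MR² = (1/2)(4.94)(0.458)² = 0.5181 kg·m².
Taking counterclockwise as positive: τ₁ = +(27.9)(0.458) = +12.78 N·m; τ₂ = +(33.2)(0.458) = +15.21 N·m; τ₃ = −(49.7)(0.458) = −22.76 N·m.
Net torque τ = 5.221 N·m.
α = τ/I = 5.221/0.5181 = 10.08 rad/s².

α ≈ 10.1 rad/s², counterclockwise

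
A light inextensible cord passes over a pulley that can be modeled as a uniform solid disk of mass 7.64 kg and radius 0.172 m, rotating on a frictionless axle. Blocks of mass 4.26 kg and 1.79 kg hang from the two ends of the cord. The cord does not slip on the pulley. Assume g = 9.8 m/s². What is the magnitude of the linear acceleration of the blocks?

I = ½MR² = (1/2)(7.64)(0.172)² = 0.1130 kg·m².
Heavier block: m₁g − T₁ = m₁a. Lighter block: T₂ − m₂g = m₂a.
Pulley: (T₁ − T₂)R = Iα = I(a/R), so T₁ − T₂ = (I/R²)a = (1/2)M_p a = 3.820·a.
Adding the three: (m₁ − m₂)g = (m₁ + m₂ + 3.820)a, so a = (4.26 − 1.79)(9.8)/(4.26 + 1.79 + 3.820) = 2.452 m/s².

a ≈ 2.45 m/s²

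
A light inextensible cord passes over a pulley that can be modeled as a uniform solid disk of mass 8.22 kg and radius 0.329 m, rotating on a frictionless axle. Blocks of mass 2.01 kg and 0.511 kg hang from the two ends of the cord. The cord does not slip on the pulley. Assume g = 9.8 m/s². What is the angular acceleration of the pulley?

α ≈ 6.73 rad/s²

I = ½MR² = (1/2)(8.22)(0.329)² = 0.4449 kg·m².
Heavier block: m₁g − T₁ = m₁a. Lighter block: T₂ − m₂g = m₂a.
Pulley: (T₁ − T₂)R = Iα = I(a/R), so T₁ − T₂ = (I/R²)a = (1/2)M_p a = 4.110·a.
Adding the three: (m₁ − m₂)g = (m₁ + m₂ + 4.110)a, so a = (2.01 − 0.511)(9.8)/(2.01 + 0.511 + 4.110) = 2.215 m/s².
α = a/R = 2.215/0.329 = 6.734 rad/s².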